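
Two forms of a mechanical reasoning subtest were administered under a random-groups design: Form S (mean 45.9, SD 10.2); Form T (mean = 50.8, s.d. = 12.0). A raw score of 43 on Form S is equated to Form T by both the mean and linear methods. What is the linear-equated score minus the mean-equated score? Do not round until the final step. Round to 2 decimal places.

Mean-equated: 43 + (50.8 − 45.9) = 47.90
Linear-equated: (12.0/10.2)(43 − 45.9) + 50.8 = 47.388
Difference = 47.388 − 47.90 = -0.51

-0.51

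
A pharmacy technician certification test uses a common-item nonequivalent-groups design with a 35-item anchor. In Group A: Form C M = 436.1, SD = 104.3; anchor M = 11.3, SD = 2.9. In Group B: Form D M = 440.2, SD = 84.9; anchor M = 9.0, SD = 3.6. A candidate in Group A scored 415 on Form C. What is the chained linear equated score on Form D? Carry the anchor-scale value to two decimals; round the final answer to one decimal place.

480.5

Form C → anchor (Group A): v = (2.9/104.3)(415 − 436.1) + 11.3 = 10.71
anchor → Form D (Group B): y = (84.9/3.6)(10.71 − 9.0) + 440.2 = 480.5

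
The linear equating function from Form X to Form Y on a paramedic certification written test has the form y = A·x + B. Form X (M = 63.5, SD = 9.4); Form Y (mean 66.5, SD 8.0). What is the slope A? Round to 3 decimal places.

A = SD_Y / SD_X = 8.0 / 9.4 = 0.851

0.851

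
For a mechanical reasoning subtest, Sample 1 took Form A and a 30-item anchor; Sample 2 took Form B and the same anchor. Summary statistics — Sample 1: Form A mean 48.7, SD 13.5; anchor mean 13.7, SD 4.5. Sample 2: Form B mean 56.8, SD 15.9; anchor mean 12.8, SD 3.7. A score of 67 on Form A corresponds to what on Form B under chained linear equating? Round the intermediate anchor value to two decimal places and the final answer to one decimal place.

Form A → anchor (Sample 1): v = (4.5/13.5)(67 − 48.7) + 13.7 = 19.80
anchor → Form B (Sample 2): y = (15.9/3.7)(19.80 − 12.8) + 56.8 = 86.9

86.9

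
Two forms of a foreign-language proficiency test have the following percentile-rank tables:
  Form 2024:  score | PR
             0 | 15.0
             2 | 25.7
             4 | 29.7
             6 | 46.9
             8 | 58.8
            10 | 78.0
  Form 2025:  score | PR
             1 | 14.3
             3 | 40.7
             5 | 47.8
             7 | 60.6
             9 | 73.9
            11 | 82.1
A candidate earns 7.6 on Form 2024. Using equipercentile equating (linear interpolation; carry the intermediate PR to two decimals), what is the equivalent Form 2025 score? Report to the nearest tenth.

PR of 7.6 on Form 2024: 46.9 + (7.6 − 6)/(8 − 6) × (58.8 − 46.9) = 56.42
On Form 2025, PR 56.42 falls between score 5 (PR 47.8) and 7 (PR 60.6).
Interpolate: 5 + (56.42 − 47.8)/(60.6 − 47.8) × (7 − 5) = 6.3

6.3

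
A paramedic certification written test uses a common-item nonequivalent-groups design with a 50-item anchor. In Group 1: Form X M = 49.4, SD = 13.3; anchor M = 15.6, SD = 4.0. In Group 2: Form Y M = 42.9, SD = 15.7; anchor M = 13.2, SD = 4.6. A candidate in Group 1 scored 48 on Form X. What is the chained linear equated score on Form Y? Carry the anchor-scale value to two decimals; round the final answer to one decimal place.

49.7

Form X → anchor (Group 1): v = (4.0/13.3)(48 − 49.4) + 15.6 = 15.18
anchor → Form Y (Group 2): y = (15.7/4.6)(15.18 − 13.2) + 42.9 = 49.7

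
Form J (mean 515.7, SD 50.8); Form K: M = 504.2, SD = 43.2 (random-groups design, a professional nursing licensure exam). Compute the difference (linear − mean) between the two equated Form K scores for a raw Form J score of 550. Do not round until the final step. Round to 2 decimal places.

Mean-equated: 550 + (504.2 − 515.7) = 538.50
Linear-equated: (43.2/50.8)(550 − 515.7) + 504.2 = 533.369
Difference = 533.369 − 538.50 = -5.13

-5.13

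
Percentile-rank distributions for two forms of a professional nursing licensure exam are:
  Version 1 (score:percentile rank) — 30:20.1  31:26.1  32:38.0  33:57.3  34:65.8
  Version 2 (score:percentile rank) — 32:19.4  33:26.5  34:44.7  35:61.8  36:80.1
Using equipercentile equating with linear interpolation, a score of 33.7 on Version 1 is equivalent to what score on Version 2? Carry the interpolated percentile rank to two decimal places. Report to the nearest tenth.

PR of 33.7 on Version 1: 57.3 + (33.7 − 33)/(34 − 33) × (65.8 − 57.3) = 63.25
On Version 2, PR 63.25 falls between score 35 (PR 61.8) and 36 (PR 80.1).
Interpolate: 35 + (63.25 − 61.8)/(80.1 − 61.8) × (36 − 35) = 35.1

35.1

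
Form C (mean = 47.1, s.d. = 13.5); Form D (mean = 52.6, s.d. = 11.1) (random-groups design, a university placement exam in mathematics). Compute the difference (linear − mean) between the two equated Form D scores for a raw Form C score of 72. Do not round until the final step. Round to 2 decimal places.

Mean-equated: 72 + (52.6 − 47.1) = 77.50
Linear-equated: (11.1/13.5)(72 − 47.1) + 52.6 = 73.073
Difference = 73.073 − 77.50 = -4.43

-4.43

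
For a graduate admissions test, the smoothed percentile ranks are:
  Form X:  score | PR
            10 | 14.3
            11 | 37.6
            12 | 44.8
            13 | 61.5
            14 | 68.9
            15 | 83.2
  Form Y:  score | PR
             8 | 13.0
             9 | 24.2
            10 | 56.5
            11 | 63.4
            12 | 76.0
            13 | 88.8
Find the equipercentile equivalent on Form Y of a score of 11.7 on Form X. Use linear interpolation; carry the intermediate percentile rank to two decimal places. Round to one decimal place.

9.6

PR of 11.7 on Form X: 37.6 + (11.7 − 11)/(12 − 11) × (44.8 − 37.6) = 42.64
On Form Y, PR 42.64 falls between score 9 (PR 24.2) and 10 (PR 56.5).
Interpolate: 9 + (42.64 − 24.2)/(56.5 − 24.2) × (10 − 9) = 9.6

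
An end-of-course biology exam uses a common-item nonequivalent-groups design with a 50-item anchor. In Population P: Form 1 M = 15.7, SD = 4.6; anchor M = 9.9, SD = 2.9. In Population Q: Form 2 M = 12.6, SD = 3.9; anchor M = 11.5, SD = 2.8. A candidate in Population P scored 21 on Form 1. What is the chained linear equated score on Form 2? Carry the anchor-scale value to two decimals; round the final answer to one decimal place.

15.0

Form 1 → anchor (Population P): v = (2.9/4.6)(21 − 15.7) + 9.9 = 13.24
anchor → Form 2 (Population Q): y = (3.9/2.8)(13.24 − 11.5) + 12.6 = 15.0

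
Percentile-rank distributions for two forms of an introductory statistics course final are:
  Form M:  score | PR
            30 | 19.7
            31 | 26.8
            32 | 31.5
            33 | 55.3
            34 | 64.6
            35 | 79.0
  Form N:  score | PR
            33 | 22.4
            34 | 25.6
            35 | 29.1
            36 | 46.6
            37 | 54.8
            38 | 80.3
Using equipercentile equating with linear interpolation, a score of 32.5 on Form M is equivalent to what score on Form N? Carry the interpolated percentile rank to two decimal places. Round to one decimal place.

PR of 32.5 on Form M: 31.5 + (32.5 − 32)/(33 − 32) × (55.3 − 31.5) = 43.40
On Form N, PR 43.40 falls between score 35 (PR 29.1) and 36 (PR 46.6).
Interpolate: 35 + (43.40 − 29.1)/(46.6 − 29.1) × (36 − 35) = 35.8

35.8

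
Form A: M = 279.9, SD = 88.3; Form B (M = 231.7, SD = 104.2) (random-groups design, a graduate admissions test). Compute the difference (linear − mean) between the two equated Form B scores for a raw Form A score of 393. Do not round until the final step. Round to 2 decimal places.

Mean-equated: 393 + (231.7 − 279.9) = 344.80
Linear-equated: (104.2/88.3)(393 − 279.9) + 231.7 = 365.166
Difference = 365.166 − 344.80 = 20.37

20.37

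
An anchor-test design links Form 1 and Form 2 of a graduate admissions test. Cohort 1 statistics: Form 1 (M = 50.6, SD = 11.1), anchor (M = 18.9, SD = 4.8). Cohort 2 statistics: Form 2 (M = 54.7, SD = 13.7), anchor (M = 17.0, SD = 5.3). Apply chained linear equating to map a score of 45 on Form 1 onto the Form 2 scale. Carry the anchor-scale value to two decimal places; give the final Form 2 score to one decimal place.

Form 1 → anchor (Cohort 1): v = (4.8/11.1)(45 − 50.6) + 18.9 = 16.48
anchor → Form 2 (Cohort 2): y = (13.7/5.3)(16.48 − 17.0) + 54.7 = 53.4

53.4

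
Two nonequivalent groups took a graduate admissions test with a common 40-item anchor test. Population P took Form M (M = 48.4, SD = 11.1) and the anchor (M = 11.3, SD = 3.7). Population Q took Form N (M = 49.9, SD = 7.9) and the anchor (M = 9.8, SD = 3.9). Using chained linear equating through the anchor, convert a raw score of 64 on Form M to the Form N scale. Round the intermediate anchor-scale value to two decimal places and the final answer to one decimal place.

Form M → anchor (Population P): v = (3.7/11.1)(64 − 48.4) + 11.3 = 16.50
anchor → Form N (Population Q): y = (7.9/3.9)(16.50 − 9.8) + 49.9 = 63.5

63.5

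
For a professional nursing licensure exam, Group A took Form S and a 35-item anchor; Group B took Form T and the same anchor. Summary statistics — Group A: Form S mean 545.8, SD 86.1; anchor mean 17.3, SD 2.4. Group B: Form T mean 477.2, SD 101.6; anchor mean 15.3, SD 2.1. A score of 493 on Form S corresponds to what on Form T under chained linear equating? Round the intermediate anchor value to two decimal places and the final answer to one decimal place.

Form S → anchor (Group A): v = (2.4/86.1)(493 − 545.8) + 17.3 = 15.83
anchor → Form T (Group B): y = (101.6/2.1)(15.83 − 15.3) + 477.2 = 502.8

502.8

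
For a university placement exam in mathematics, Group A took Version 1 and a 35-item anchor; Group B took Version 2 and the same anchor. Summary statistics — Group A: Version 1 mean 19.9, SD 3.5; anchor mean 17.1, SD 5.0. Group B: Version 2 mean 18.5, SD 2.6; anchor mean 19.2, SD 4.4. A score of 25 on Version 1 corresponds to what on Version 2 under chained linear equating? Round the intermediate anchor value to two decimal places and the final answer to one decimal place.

21.6

Version 1 → anchor (Group A): v = (5.0/3.5)(25 − 19.9) + 17.1 = 24.39
anchor → Version 2 (Group B): y = (2.6/4.4)(24.39 − 19.2) + 18.5 = 21.6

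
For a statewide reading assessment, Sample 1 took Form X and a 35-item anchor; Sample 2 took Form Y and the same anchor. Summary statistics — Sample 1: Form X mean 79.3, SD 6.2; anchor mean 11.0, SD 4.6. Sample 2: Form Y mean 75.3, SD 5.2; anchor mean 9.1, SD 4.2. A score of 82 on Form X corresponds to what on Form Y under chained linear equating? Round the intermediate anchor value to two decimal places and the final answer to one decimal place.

80.1

Form X → anchor (Sample 1): v = (4.6/6.2)(82 − 79.3) + 11.0 = 13.00
anchor → Form Y (Sample 2): y = (5.2/4.2)(13.00 − 9.1) + 75.3 = 80.1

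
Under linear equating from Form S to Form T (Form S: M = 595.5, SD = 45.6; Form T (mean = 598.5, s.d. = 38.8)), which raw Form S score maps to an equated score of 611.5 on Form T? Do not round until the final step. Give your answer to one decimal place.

610.8

Invert y = (SD_Y/SD_X)(x − M_X) + M_Y:
x = (SD_X/SD_Y)(y − M_Y) + M_X = (45.6/38.8)(611.5 − 598.5) + 595.5
x = 1.175258 × 13.000 + 595.5 = 610.8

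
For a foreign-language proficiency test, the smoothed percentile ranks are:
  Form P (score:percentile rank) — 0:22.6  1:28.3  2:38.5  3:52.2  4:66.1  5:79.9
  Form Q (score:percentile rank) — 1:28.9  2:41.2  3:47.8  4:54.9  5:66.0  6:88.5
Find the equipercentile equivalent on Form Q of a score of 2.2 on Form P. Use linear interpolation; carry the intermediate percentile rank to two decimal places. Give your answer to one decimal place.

2.0

PR of 2.2 on Form P: 38.5 + (2.2 − 2)/(3 − 2) × (52.2 − 38.5) = 41.24
On Form Q, PR 41.24 falls between score 2 (PR 41.2) and 3 (PR 47.8).
Interpolate: 2 + (41.24 − 41.2)/(47.8 − 41.2) × (3 − 2) = 2.0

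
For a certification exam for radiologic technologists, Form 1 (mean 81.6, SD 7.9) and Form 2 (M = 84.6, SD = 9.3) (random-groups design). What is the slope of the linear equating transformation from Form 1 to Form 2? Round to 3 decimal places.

A = SD_Y / SD_X = 9.3 / 7.9 = 1.177

1.177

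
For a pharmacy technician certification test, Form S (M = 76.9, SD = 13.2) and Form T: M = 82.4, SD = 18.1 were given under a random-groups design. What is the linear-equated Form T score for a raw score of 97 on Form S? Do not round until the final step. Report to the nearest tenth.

110.0

Linear equating: y = (SD_Y/SD_X)(x − M_X) + M_Y
y = (18.1/13.2)(97 − 76.9) + 82.4
y = 1.371212 × 20.1 + 82.4 = 27.5614 + 82.4 = 110.0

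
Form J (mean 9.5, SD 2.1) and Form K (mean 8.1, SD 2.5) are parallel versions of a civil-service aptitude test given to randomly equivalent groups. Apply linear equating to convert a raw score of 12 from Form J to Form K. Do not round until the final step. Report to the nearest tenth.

Linear equating: y = (SD_Y/SD_X)(x − M_X) + M_Y
y = (2.5/2.1)(12 − 9.5) + 8.1
y = 1.190476 × 2.5 + 8.1 = 2.9762 + 8.1 = 11.1

11.1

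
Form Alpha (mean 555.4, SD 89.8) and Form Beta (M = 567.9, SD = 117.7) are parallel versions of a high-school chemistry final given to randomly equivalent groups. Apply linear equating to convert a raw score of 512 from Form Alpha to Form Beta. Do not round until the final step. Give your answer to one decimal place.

Linear equating: y = (SD_Y/SD_X)(x − M_X) + M_Y
y = (117.7/89.8)(512 − 555.4) + 567.9
y = 1.310690 × -43.4 + 567.9 = -56.8840 + 567.9 = 511.0

511.0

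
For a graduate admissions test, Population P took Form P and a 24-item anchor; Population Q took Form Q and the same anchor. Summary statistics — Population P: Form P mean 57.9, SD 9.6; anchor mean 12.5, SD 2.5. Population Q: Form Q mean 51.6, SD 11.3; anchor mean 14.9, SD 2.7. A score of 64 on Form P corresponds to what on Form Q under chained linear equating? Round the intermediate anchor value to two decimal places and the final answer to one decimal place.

48.2

Form P → anchor (Population P): v = (2.5/9.6)(64 − 57.9) + 12.5 = 14.09
anchor → Form Q (Population Q): y = (11.3/2.7)(14.09 − 14.9) + 51.6 = 48.2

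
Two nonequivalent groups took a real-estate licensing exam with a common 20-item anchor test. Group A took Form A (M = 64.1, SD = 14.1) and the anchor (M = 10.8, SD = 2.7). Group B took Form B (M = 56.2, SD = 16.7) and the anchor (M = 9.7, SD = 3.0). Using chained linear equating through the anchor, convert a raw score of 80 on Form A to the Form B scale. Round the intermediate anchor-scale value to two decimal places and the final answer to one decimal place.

79.2

Form A → anchor (Group A): v = (2.7/14.1)(80 − 64.1) + 10.8 = 13.84
anchor → Form B (Group B): y = (16.7/3.0)(13.84 − 9.7) + 56.2 = 79.2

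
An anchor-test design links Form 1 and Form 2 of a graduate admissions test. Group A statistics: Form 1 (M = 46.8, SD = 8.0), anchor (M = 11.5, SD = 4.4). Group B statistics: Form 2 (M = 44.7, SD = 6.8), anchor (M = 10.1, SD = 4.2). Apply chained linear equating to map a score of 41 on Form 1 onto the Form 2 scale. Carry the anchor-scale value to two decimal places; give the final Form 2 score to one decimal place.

41.8

Form 1 → anchor (Group A): v = (4.4/8.0)(41 − 46.8) + 11.5 = 8.31
anchor → Form 2 (Group B): y = (6.8/4.2)(8.31 − 10.1) + 44.7 = 41.8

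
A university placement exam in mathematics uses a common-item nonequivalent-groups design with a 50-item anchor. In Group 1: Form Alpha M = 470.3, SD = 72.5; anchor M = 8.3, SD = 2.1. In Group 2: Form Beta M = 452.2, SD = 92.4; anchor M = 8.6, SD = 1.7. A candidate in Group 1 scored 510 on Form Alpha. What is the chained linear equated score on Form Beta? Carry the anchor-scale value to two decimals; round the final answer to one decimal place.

Form Alpha → anchor (Group 1): v = (2.1/72.5)(510 − 470.3) + 8.3 = 9.45
anchor → Form Beta (Group 2): y = (92.4/1.7)(9.45 − 8.6) + 452.2 = 498.4

498.4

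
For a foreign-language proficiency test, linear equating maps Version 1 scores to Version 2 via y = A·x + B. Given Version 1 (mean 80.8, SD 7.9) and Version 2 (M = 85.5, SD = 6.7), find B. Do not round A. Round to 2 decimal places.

A = SD_Y / SD_X = 6.7 / 7.9 = 0.848101
B = M_Y − A·M_X = 85.5 − 0.848101 × 80.8 = 16.97

16.97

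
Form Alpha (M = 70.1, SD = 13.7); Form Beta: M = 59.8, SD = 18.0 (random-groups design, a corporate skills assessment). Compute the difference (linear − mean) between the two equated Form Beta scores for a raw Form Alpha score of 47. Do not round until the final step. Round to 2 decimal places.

Mean-equated: 47 + (59.8 − 70.1) = 36.70
Linear-equated: (18.0/13.7)(47 − 70.1) + 59.8 = 29.450
Difference = 29.450 − 36.70 = -7.25

-7.25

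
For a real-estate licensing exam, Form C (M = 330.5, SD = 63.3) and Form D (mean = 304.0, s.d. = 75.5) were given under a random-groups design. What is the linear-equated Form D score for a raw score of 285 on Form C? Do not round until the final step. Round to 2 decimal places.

Linear equating: y = (SD_Y/SD_X)(x − M_X) + M_Y
y = (75.5/63.3)(285 − 330.5) + 304.0
y = 1.192733 × -45.5 + 304.0 = -54.2694 + 304.0 = 249.73

249.73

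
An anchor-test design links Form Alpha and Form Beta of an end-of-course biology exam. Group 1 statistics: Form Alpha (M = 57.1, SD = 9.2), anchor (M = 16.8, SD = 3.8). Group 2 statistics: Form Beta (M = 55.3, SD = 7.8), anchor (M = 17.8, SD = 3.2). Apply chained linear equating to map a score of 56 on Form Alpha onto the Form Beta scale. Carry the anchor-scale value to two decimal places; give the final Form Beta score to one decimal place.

Form Alpha → anchor (Group 1): v = (3.8/9.2)(56 − 57.1) + 16.8 = 16.35
anchor → Form Beta (Group 2): y = (7.8/3.2)(16.35 − 17.8) + 55.3 = 51.8

51.8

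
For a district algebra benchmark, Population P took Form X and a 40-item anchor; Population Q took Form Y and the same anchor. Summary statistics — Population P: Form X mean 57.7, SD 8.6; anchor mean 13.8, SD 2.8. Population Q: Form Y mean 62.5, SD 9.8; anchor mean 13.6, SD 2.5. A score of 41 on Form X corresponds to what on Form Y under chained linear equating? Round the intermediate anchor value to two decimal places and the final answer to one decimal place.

42.0

Form X → anchor (Population P): v = (2.8/8.6)(41 − 57.7) + 13.8 = 8.36
anchor → Form Y (Population Q): y = (9.8/2.5)(8.36 − 13.6) + 62.5 = 42.0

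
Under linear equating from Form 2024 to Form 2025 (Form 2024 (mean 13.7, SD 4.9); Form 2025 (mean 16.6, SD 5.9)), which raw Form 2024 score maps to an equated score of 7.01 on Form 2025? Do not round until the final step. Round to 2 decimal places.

5.74

Invert y = (SD_Y/SD_X)(x − M_X) + M_Y:
x = (SD_X/SD_Y)(y − M_Y) + M_X = (4.9/5.9)(7.01 − 16.6) + 13.7
x = 0.830508 × -9.590 + 13.7 = 5.74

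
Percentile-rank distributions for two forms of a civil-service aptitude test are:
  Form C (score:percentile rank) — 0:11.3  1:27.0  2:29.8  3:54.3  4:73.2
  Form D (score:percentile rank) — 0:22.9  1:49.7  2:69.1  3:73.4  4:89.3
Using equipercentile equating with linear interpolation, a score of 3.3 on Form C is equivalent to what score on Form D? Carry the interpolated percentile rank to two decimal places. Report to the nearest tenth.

1.5

PR of 3.3 on Form C: 54.3 + (3.3 − 3)/(4 − 3) × (73.2 − 54.3) = 59.97
On Form D, PR 59.97 falls between score 1 (PR 49.7) and 2 (PR 69.1).
Interpolate: 1 + (59.97 − 49.7)/(69.1 − 49.7) × (2 − 1) = 1.5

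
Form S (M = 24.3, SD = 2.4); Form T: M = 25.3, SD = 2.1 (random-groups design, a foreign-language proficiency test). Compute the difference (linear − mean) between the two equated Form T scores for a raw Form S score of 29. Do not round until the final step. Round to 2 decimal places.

Mean-equated: 29 + (25.3 − 24.3) = 30.00
Linear-equated: (2.1/2.4)(29 − 24.3) + 25.3 = 29.413
Difference = 29.413 − 30.00 = -0.59

-0.59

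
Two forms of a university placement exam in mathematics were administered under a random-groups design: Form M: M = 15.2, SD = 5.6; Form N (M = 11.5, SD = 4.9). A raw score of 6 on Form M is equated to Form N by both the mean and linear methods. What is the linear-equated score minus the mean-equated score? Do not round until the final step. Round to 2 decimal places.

1.15

Mean-equated: 6 + (11.5 − 15.2) = 2.30
Linear-equated: (4.9/5.6)(6 − 15.2) + 11.5 = 3.450
Difference = 3.450 − 2.30 = 1.15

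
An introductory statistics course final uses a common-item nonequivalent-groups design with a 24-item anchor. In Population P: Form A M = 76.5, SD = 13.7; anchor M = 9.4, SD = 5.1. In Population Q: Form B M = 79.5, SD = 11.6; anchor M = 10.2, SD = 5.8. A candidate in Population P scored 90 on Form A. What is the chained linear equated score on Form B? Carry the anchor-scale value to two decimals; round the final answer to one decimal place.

88.0

Form A → anchor (Population P): v = (5.1/13.7)(90 − 76.5) + 9.4 = 14.43
anchor → Form B (Population Q): y = (11.6/5.8)(14.43 − 10.2) + 79.5 = 88.0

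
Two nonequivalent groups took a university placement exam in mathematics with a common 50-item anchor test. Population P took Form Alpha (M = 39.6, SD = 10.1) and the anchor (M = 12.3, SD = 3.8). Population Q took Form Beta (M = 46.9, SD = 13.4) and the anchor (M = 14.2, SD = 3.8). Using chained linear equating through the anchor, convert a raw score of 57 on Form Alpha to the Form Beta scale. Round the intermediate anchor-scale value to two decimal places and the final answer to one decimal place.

Form Alpha → anchor (Population P): v = (3.8/10.1)(57 − 39.6) + 12.3 = 18.85
anchor → Form Beta (Population Q): y = (13.4/3.8)(18.85 − 14.2) + 46.9 = 63.3

63.3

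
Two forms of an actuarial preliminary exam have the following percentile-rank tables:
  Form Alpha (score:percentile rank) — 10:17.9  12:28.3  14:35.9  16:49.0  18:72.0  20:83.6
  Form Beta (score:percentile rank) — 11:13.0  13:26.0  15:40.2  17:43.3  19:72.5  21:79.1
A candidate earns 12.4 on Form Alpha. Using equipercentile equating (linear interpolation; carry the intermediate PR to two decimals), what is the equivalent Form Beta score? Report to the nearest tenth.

PR of 12.4 on Form Alpha: 28.3 + (12.4 − 12)/(14 − 12) × (35.9 − 28.3) = 29.82
On Form Beta, PR 29.82 falls between score 13 (PR 26.0) and 15 (PR 40.2).
Interpolate: 13 + (29.82 − 26.0)/(40.2 − 26.0) × (15 − 13) = 13.5

13.5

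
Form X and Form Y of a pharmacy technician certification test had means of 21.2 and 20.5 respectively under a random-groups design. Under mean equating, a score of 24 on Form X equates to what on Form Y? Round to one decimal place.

23.3

Mean equating: y = x + (M_Y − M_X) = 24 + (20.5 − 21.2) = 23.3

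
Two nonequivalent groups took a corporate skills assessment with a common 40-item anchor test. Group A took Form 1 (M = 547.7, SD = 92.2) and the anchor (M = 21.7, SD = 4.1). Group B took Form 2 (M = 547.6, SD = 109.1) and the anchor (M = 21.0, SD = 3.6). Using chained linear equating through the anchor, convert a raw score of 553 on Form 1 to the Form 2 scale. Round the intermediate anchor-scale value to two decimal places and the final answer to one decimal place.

576.1

Form 1 → anchor (Group A): v = (4.1/92.2)(553 − 547.7) + 21.7 = 21.94
anchor → Form 2 (Group B): y = (109.1/3.6)(21.94 − 21.0) + 547.6 = 576.1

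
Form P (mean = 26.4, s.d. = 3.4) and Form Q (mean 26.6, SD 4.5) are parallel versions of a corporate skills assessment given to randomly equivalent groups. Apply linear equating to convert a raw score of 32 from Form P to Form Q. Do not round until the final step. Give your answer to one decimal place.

34.0

Linear equating: y = (SD_Y/SD_X)(x − M_X) + M_Y
y = (4.5/3.4)(32 − 26.4) + 26.6
y = 1.323529 × 5.6 + 26.6 = 7.4118 + 26.6 = 34.0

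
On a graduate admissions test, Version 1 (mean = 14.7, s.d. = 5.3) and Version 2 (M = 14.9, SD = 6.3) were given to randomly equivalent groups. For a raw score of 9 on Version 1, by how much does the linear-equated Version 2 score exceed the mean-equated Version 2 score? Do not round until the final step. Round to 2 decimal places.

Mean-equated: 9 + (14.9 − 14.7) = 9.20
Linear-equated: (6.3/5.3)(9 − 14.7) + 14.9 = 8.125
Difference = 8.125 − 9.20 = -1.08

-1.08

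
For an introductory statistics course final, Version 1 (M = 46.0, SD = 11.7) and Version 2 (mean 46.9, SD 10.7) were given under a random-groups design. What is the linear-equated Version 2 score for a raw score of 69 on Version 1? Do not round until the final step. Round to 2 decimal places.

67.93

Linear equating: y = (SD_Y/SD_X)(x − M_X) + M_Y
y = (10.7/11.7)(69 − 46.0) + 46.9
y = 0.914530 × 23.0 + 46.9 = 21.0342 + 46.9 = 67.93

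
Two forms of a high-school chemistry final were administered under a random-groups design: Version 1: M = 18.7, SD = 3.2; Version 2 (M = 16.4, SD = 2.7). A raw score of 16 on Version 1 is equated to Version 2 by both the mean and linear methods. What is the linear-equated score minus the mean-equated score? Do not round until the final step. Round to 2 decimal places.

0.42

Mean-equated: 16 + (16.4 − 18.7) = 13.70
Linear-equated: (2.7/3.2)(16 − 18.7) + 16.4 = 14.122
Difference = 14.122 − 13.70 = 0.42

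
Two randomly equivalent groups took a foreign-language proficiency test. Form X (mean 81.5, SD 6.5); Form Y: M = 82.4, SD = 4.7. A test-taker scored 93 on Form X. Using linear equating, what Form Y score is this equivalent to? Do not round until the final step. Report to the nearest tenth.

90.7

Linear equating: y = (SD_Y/SD_X)(x − M_X) + M_Y
y = (4.7/6.5)(93 − 81.5) + 82.4
y = 0.723077 × 11.5 + 82.4 = 8.3154 + 82.4 = 90.7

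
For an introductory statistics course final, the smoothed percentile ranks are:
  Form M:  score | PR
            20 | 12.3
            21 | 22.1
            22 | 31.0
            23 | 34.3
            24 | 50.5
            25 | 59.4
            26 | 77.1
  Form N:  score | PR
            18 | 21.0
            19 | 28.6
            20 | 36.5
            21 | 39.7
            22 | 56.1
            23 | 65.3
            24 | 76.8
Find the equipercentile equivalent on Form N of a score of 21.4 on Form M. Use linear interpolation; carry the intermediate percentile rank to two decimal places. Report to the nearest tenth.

PR of 21.4 on Form M: 22.1 + (21.4 − 21)/(22 − 21) × (31.0 − 22.1) = 25.66
On Form N, PR 25.66 falls between score 18 (PR 21.0) and 19 (PR 28.6).
Interpolate: 18 + (25.66 − 21.0)/(28.6 − 21.0) × (19 − 18) = 18.6

18.6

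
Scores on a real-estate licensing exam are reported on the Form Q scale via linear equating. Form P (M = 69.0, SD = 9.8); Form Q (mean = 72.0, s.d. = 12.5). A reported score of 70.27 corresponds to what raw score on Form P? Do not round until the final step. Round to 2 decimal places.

Invert y = (SD_Y/SD_X)(x − M_X) + M_Y:
x = (SD_X/SD_Y)(y − M_Y) + M_X = (9.8/12.5)(70.27 − 72.0) + 69.0
x = 0.784000 × -1.730 + 69.0 = 67.64

67.64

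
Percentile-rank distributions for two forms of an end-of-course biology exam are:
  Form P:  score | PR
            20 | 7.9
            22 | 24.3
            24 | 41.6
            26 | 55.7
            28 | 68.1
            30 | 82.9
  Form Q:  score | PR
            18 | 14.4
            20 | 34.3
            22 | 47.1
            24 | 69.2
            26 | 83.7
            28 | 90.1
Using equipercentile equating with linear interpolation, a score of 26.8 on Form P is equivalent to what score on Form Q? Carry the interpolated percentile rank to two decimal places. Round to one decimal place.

23.2

PR of 26.8 on Form P: 55.7 + (26.8 − 26)/(28 − 26) × (68.1 − 55.7) = 60.66
On Form Q, PR 60.66 falls between score 22 (PR 47.1) and 24 (PR 69.2).
Interpolate: 22 + (60.66 − 47.1)/(69.2 − 47.1) × (24 − 22) = 23.2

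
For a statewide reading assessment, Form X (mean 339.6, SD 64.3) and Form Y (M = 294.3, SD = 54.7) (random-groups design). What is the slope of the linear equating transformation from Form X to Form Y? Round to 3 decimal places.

0.851

A = SD_Y / SD_X = 54.7 / 64.3 = 0.851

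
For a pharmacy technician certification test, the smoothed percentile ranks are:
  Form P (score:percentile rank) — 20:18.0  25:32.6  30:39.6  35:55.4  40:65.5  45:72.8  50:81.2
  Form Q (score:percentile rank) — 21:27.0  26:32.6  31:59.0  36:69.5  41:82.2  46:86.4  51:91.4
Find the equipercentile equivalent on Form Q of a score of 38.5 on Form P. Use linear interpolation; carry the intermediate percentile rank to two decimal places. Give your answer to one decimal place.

PR of 38.5 on Form P: 55.4 + (38.5 − 35)/(40 − 35) × (65.5 − 55.4) = 62.47
On Form Q, PR 62.47 falls between score 31 (PR 59.0) and 36 (PR 69.5).
Interpolate: 31 + (62.47 − 59.0)/(69.5 − 59.0) × (36 − 31) = 32.7

32.7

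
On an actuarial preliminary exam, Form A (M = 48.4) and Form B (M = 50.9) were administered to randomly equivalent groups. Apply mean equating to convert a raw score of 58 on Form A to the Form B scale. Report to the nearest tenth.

Mean equating: y = x + (M_Y − M_X) = 58 + (50.9 − 48.4) = 60.5

60.5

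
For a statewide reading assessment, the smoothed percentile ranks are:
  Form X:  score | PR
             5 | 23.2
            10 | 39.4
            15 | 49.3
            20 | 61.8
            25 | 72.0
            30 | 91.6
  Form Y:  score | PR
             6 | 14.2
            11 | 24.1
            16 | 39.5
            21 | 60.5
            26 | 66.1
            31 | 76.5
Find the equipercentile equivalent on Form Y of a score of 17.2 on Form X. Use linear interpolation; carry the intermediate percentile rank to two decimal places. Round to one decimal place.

PR of 17.2 on Form X: 49.3 + (17.2 − 15)/(20 − 15) × (61.8 − 49.3) = 54.80
On Form Y, PR 54.80 falls between score 16 (PR 39.5) and 21 (PR 60.5).
Interpolate: 16 + (54.80 − 39.5)/(60.5 − 39.5) × (21 − 16) = 19.6

19.6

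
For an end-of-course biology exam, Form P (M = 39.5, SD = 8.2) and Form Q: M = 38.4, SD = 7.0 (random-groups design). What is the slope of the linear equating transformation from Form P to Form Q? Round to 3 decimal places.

0.854

A = SD_Y / SD_X = 7.0 / 8.2 = 0.854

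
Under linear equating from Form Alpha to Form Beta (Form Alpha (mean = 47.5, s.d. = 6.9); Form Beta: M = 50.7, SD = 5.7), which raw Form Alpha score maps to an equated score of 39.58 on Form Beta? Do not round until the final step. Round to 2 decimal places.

Invert y = (SD_Y/SD_X)(x − M_X) + M_Y:
x = (SD_X/SD_Y)(y − M_Y) + M_X = (6.9/5.7)(39.58 − 50.7) + 47.5
x = 1.210526 × -11.120 + 47.5 = 34.04

34.04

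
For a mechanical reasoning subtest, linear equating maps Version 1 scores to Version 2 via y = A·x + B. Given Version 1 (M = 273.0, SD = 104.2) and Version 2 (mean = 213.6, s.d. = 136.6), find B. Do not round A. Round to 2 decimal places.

-144.29

A = SD_Y / SD_X = 136.6 / 104.2 = 1.310940
B = M_Y − A·M_X = 213.6 − 1.310940 × 273.0 = -144.29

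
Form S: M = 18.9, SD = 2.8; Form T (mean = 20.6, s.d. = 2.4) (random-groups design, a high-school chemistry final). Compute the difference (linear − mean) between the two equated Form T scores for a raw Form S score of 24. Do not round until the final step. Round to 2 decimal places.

Mean-equated: 24 + (20.6 − 18.9) = 25.70
Linear-equated: (2.4/2.8)(24 − 18.9) + 20.6 = 24.971
Difference = 24.971 − 25.70 = -0.73

-0.73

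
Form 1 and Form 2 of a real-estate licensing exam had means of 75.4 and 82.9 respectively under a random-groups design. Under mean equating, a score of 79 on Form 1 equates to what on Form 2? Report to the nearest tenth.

86.5

Mean equating: y = x + (M_Y − M_X) = 79 + (82.9 − 75.4) = 86.5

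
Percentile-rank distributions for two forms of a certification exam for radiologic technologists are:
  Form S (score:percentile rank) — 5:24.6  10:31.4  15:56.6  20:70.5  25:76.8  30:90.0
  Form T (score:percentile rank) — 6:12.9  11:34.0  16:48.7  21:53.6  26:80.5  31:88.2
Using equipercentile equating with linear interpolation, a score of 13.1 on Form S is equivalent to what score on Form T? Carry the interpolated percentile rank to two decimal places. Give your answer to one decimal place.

15.4

PR of 13.1 on Form S: 31.4 + (13.1 − 10)/(15 − 10) × (56.6 − 31.4) = 47.02
On Form T, PR 47.02 falls between score 11 (PR 34.0) and 16 (PR 48.7).
Interpolate: 11 + (47.02 − 34.0)/(48.7 − 34.0) × (16 − 11) = 15.4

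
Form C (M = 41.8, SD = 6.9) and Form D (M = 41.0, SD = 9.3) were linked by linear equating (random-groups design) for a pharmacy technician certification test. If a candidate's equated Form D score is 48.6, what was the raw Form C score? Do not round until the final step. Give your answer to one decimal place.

Invert y = (SD_Y/SD_X)(x − M_X) + M_Y:
x = (SD_X/SD_Y)(y − M_Y) + M_X = (6.9/9.3)(48.6 − 41.0) + 41.8
x = 0.741935 × 7.600 + 41.8 = 47.4

47.4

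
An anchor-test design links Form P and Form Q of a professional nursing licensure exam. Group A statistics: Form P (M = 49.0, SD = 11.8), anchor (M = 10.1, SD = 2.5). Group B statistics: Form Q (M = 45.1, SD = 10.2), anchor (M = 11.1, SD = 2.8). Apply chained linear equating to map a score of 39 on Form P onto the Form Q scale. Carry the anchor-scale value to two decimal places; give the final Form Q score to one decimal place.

Form P → anchor (Group A): v = (2.5/11.8)(39 − 49.0) + 10.1 = 7.98
anchor → Form Q (Group B): y = (10.2/2.8)(7.98 − 11.1) + 45.1 = 33.7

33.7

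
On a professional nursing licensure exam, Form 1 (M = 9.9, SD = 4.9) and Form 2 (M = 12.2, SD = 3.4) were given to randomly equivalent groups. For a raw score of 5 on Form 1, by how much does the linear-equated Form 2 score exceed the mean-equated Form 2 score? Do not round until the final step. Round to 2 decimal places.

Mean-equated: 5 + (12.2 − 9.9) = 7.30
Linear-equated: (3.4/4.9)(5 − 9.9) + 12.2 = 8.800
Difference = 8.800 − 7.30 = 1.50

1.50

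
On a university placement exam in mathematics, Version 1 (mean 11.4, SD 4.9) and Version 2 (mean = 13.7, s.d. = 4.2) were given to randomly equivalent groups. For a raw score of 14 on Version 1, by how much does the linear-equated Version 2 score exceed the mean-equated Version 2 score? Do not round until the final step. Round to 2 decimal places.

Mean-equated: 14 + (13.7 − 11.4) = 16.30
Linear-equated: (4.2/4.9)(14 − 11.4) + 13.7 = 15.929
Difference = 15.929 − 16.30 = -0.37

-0.37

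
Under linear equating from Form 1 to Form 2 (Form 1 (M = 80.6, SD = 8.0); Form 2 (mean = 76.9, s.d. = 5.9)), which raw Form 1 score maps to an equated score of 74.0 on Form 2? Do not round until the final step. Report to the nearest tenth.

76.7

Invert y = (SD_Y/SD_X)(x − M_X) + M_Y:
x = (SD_X/SD_Y)(y − M_Y) + M_X = (8.0/5.9)(74.0 − 76.9) + 80.6
x = 1.355932 × -2.900 + 80.6 = 76.7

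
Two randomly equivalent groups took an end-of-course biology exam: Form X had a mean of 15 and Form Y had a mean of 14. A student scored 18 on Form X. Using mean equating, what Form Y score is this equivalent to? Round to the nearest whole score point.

17

Mean equating: y = x + (M_Y − M_X) = 18 + (14 − 15) = 17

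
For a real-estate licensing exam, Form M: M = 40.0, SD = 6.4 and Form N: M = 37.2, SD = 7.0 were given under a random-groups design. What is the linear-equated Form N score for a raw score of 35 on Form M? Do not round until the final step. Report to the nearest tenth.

31.7

Linear equating: y = (SD_Y/SD_X)(x − M_X) + M_Y
y = (7.0/6.4)(35 − 40.0) + 37.2
y = 1.093750 × -5.0 + 37.2 = -5.4688 + 37.2 = 31.7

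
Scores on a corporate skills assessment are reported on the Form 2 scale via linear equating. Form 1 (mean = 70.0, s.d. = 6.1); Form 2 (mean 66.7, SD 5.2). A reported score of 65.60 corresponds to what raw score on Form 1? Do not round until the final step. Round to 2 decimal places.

68.71

Invert y = (SD_Y/SD_X)(x − M_X) + M_Y:
x = (SD_X/SD_Y)(y − M_Y) + M_X = (6.1/5.2)(65.60 − 66.7) + 70.0
x = 1.173077 × -1.100 + 70.0 = 68.71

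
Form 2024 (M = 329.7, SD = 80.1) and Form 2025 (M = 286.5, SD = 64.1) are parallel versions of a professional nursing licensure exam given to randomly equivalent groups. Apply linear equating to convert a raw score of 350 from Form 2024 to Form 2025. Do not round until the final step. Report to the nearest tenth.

Linear equating: y = (SD_Y/SD_X)(x − M_X) + M_Y
y = (64.1/80.1)(350 − 329.7) + 286.5
y = 0.800250 × 20.3 + 286.5 = 16.2451 + 286.5 = 302.7

302.7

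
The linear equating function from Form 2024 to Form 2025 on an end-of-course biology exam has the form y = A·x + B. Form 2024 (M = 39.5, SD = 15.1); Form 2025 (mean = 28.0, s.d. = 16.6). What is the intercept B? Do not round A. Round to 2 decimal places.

-15.42

A = SD_Y / SD_X = 16.6 / 15.1 = 1.099338
B = M_Y − A·M_X = 28.0 − 1.099338 × 39.5 = -15.42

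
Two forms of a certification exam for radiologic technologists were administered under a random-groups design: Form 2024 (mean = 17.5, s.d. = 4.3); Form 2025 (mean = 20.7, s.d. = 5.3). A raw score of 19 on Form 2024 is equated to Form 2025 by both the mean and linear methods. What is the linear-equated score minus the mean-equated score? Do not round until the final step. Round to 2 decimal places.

0.35

Mean-equated: 19 + (20.7 − 17.5) = 22.20
Linear-equated: (5.3/4.3)(19 − 17.5) + 20.7 = 22.549
Difference = 22.549 − 22.20 = 0.35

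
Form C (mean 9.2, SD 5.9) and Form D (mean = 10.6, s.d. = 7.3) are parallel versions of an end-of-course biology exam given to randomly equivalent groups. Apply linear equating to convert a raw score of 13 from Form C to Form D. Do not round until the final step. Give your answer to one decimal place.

Linear equating: y = (SD_Y/SD_X)(x − M_X) + M_Y
y = (7.3/5.9)(13 − 9.2) + 10.6
y = 1.237288 × 3.8 + 10.6 = 4.7017 + 10.6 = 15.3

15.3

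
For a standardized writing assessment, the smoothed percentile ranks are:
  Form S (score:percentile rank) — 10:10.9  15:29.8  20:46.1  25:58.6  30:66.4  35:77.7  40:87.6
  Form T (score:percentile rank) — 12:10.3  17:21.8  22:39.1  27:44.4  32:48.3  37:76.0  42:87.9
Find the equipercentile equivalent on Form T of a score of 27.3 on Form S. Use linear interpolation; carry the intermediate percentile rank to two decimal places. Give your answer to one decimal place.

PR of 27.3 on Form S: 58.6 + (27.3 − 25)/(30 − 25) × (66.4 − 58.6) = 62.19
On Form T, PR 62.19 falls between score 32 (PR 48.3) and 37 (PR 76.0).
Interpolate: 32 + (62.19 − 48.3)/(76.0 − 48.3) × (37 − 32) = 34.5

34.5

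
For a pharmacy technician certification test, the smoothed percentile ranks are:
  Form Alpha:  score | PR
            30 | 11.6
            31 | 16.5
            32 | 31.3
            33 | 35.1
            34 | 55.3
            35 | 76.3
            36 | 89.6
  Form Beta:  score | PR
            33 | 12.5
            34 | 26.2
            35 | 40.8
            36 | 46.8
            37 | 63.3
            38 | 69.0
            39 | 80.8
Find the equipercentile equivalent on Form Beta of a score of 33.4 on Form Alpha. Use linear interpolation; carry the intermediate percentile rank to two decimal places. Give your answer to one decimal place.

PR of 33.4 on Form Alpha: 35.1 + (33.4 − 33)/(34 − 33) × (55.3 − 35.1) = 43.18
On Form Beta, PR 43.18 falls between score 35 (PR 40.8) and 36 (PR 46.8).
Interpolate: 35 + (43.18 − 40.8)/(46.8 − 40.8) × (36 − 35) = 35.4

35.4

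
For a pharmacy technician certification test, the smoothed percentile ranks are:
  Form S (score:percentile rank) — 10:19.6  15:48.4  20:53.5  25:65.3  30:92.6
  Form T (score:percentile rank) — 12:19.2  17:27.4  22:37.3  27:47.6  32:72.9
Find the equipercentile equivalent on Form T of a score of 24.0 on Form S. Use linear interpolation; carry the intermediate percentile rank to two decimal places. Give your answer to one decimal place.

30.0

PR of 24.0 on Form S: 53.5 + (24.0 − 20)/(25 − 20) × (65.3 − 53.5) = 62.94
On Form T, PR 62.94 falls between score 27 (PR 47.6) and 32 (PR 72.9).
Interpolate: 27 + (62.94 − 47.6)/(72.9 − 47.6) × (32 − 27) = 30.0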